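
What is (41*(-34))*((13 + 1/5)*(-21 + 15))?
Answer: 552024/5 ≈ 1.1040e+5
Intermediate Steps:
(41*(-34))*((13 + 1/5)*(-21 + 15)) = -1394*(13 + ⅕)*(-6) = -92004*(-6)/5 = -1394*(-396/5) = 552024/5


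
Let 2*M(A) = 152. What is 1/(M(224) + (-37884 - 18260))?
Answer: -1/56068 ≈ -1.7835e-5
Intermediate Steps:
M(A) = 76 (M(A) = (½)*152 = 76)
1/(M(224) + (-37884 - 18260)) = 1/(76 + (-37884 - 18260)) = 1/(76 - 56144) = 1/(-56068) = -1/56068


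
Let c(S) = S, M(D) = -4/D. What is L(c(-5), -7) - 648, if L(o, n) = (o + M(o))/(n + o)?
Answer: -12953/20 ≈ -647.65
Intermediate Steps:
L(o, n) = (o - 4/o)/(n + o)
L(c(-5), -7) - 648 = (-4 + (-5)²)/((-5)*(-7 - 5)) - 648 = -⅕*(-4 + 25)/(-12) - 648 = -⅕*(-1/12)*21 - 648 = 7/20 - 648 = -12953/20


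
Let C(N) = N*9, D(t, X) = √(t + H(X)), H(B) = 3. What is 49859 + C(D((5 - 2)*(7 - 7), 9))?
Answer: 49859 + 9*√3 ≈ 49875.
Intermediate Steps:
D(t, X) = √(3 + t) (D(t, X) = √(t + 3) = √(3 + t))
C(N) = 9*N
49859 + C(D((5 - 2)*(7 - 7), 9)) = 49859 + 9*√(3 + (5 - 2)*(7 - 7)) = 49859 + 9*√(3 + 3*0) = 49859 + 9*√(3 + 0) = 49859 + 9*√3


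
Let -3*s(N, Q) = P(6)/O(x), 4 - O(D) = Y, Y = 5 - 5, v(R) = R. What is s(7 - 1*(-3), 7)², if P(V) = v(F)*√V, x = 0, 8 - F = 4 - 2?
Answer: 3/2 ≈ 1.5000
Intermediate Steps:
F = 6 (F = 8 - (4 - 2) = 8 - 1*2 = 8 - 2 = 6)
Y = 0
P(V) = 6*√V
O(D) = 4 (O(D) = 4 - 1*0 = 4 + 0 = 4)
s(N, Q) = -√6/2 (s(N, Q) = -6*√6/(3*4) = -√6/2)
s(7 - 1*(-3), 7)² = (-√6/2)² = 3/2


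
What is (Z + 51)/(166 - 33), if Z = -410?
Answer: -359/133 ≈ -2.6992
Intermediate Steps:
(Z + 51)/(166 - 33) = (-410 + 51)/(166 - 33) = -359/133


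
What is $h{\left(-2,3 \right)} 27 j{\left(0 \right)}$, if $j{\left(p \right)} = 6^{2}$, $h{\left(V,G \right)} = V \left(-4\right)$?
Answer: $7776$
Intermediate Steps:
$h{\left(V,G \right)} = - 4 V$
$j{\left(p \right)} = 36$
$h{\left(-2,3 \right)} 27 j{\left(0 \right)} = \left(-4\right) \left(-2\right) 27 \cdot 36 = 8 \cdot 27 \cdot 36 = 216 \cdot 36 = 7776$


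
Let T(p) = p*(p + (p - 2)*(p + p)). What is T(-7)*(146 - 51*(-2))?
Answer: -206584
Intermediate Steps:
T(p) = p*(p + 2*p*(-2 + p)) (T(p) = p*(p + (-2 + p)*(2*p)) = p*(p + 2*p*(-2 + p)))
T(-7)*(146 - 51*(-2)) = ((-7)²*(-3 + 2*(-7)))*(146 - 51*(-2)) = (49*(-3 - 14))*(146 + 102) = (49*(-17))*248 = -833*248 = -206584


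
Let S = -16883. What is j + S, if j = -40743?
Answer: -57626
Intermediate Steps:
j + S = -40743 - 16883 = -57626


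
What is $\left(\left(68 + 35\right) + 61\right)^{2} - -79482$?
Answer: $106378$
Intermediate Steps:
$\left(\left(68 + 35\right) + 61\right)^{2} - -79482 = \left(103 + 61\right)^{2} + 79482 = 164^{2} + 79482 = 26896 + 79482 = 106378$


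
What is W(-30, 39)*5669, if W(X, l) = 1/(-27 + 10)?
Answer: -5669/17 ≈ -333.47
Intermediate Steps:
W(X, l) = -1/17 (W(X, l) = 1/(-17) = -1/17)
W(-30, 39)*5669 = -1/17*5669 = -5669/17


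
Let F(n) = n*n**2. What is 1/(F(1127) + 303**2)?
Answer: 1/1431527192 ≈ 6.9855e-10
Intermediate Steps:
F(n) = n**3
1/(F(1127) + 303**2) = 1/(1127**3 + 303**2) = 1/(1431435383 + 91809) = 1/1431527192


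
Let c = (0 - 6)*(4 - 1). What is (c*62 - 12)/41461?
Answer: -1128/41461 ≈ -0.027206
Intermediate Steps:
c = -18 (c = -6*3 = -18)
(c*62 - 12)/41461 = (-18*62 - 12)/41461 = (-1116 - 12)*(1/41461) = -1128*1/41461 = -1128/41461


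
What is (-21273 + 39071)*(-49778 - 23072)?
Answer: -1296584300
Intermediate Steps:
(-21273 + 39071)*(-49778 - 23072) = 17798*(-72850) = -1296584300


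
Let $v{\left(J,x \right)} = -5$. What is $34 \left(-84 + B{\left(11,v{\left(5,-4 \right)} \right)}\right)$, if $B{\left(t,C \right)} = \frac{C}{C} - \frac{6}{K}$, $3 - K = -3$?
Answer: $-2856$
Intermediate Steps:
$K = 6$ ($K = 3 - -3 = 3 + 3 = 6$)
$B{\left(t,C \right)} = 0$ ($B{\left(t,C \right)} = \frac{C}{C} - \frac{6}{6} = 1 - 1 = 0$)
$34 \left(-84 + B{\left(11,v{\left(5,-4 \right)} \right)}\right) = 34 \left(-84 + 0\right) = 34 \left(-84\right) = -2856$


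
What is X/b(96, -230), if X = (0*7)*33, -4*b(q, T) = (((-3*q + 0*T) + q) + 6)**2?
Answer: 0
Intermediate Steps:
b(q, T) = -(6 - 2*q)**2/4 (b(q, T) = -(((-3*q + 0*T) + q) + 6)**2/4 = -(((-3*q + 0) + q) + 6)**2/4 = -((-3*q + q) + 6)**2/4 = -(-2*q + 6)**2/4 = -(6 - 2*q)**2/4)
X = 0 (X = 0*33 = 0)
X/b(96, -230) = 0/((-(-3 + 96)**2)) = 0/((-1*93**2)) = 0/((-1*8649)) = 0/(-8649) = 0*(-1/8649) = 0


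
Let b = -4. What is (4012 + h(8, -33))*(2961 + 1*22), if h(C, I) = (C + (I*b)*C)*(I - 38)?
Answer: -213379956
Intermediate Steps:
h(C, I) = (-38 + I)*(C - 4*C*I) (h(C, I) = (C + (I*(-4))*C)*(I - 38) = (C + (-4*I)*C)*(-38 + I) = (C - 4*C*I)*(-38 + I) = (-38 + I)*(C - 4*C*I))
(4012 + h(8, -33))*(2961 + 1*22) = (4012 + 8*(-38 - 4*(-33)² + 153*(-33)))*(2961 + 1*22) = (4012 + 8*(-38 - 4*1089 - 5049))*(2961 + 22) = (4012 + 8*(-38 - 4356 - 5049))*2983 = (4012 + 8*(-9443))*2983 = (4012 - 75544)*2983 = -71532*2983 = -213379956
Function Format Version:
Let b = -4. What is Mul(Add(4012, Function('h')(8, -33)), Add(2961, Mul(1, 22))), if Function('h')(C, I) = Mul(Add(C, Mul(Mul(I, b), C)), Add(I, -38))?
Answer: -213379956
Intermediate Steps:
Function('h')(C, I) = Mul(Add(-38, I), Add(C, Mul(-4, C, I))) (Function('h')(C, I) = Mul(Add(C, Mul(Mul(I, -4), C)), Add(I, -38)) = Mul(Add(C, Mul(Mul(-4, I), C)), Add(-38, I)) = Mul(Add(C, Mul(-4, C, I)), Add(-38, I)) = Mul(Add(-38, I), Add(C, Mul(-4, C, I))))
Mul(Add(4012, Function('h')(8, -33)), Add(2961, Mul(1, 22))) = Mul(Add(4012, Mul(8, Add(-38, Mul(-4, Pow(-33, 2)), Mul(153, -33)))), Add(2961, Mul(1, 22))) = Mul(Add(4012, Mul(8, Add(-38, Mul(-4, 1089), -5049))), Add(2961, 22)) = Mul(Add(4012, Mul(8, Add(-38, -4356, -5049))), 2983) = Mul(Add(4012, Mul(8, -9443)), 2983) = Mul(Add(4012, -75544), 2983) = Mul(-71532, 2983) = -213379956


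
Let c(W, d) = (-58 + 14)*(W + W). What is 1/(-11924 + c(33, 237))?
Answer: -1/14828 ≈ -6.7440e-5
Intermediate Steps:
c(W, d) = -88*W
1/(-11924 + c(33, 237)) = 1/(-11924 - 88*33) = 1/(-11924 - 2904) = 1/(-14828) = -1/14828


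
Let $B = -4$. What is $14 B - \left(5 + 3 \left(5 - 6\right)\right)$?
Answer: $-58$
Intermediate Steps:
$14 B - \left(5 + 3 \left(5 - 6\right)\right) = 14 \left(-4\right) - \left(5 + 3 \left(5 - 6\right)\right) = -56 - \left(5 + 3 \left(5 - 6\right)\right) = -56 - 2 = -58$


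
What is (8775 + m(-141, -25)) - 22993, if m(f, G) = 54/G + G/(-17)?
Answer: -6042943/425 ≈ -14219.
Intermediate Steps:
m(f, G) = 54/G - G/17 (m(f, G) = 54/G + G*(-1/17) = 54/G - G/17)
(8775 + m(-141, -25)) - 22993 = (8775 + (54/(-25) - 1/17*(-25))) - 22993 = (8775 + (54*(-1/25) + 25/17)) - 22993 = (8775 + (-54/25 + 25/17)) - 22993 = (8775 - 293/425) - 22993 = 3729082/425 - 22993 = -6042943/425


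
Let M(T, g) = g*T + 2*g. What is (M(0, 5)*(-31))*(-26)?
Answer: 8060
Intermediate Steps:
M(T, g) = 2*g + T*g (M(T, g) = T*g + 2*g = 2*g + T*g)
(M(0, 5)*(-31))*(-26) = ((5*(2 + 0))*(-31))*(-26) = ((5*2)*(-31))*(-26) = (10*(-31))*(-26) = -310*(-26) = 8060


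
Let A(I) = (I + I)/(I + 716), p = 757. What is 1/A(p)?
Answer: 1473/1514 ≈ 0.97292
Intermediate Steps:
A(I) = 2*I/(716 + I) (A(I) = (2*I)/(716 + I) = 2*I/(716 + I))
1/A(p) = 1/(2*757/(716 + 757)) = 1/(2*757/1473) = 1/(2*757*(1/1473)) = 1/(1514/1473) = 1473/1514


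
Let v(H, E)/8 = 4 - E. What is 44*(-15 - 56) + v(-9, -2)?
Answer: -3076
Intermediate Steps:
v(H, E) = 32 - 8*E (v(H, E) = 8*(4 - E) = 32 - 8*E)
44*(-15 - 56) + v(-9, -2) = 44*(-15 - 56) + (32 - 8*(-2)) = 44*(-71) + (32 + 16) = -3124 + 48 = -3076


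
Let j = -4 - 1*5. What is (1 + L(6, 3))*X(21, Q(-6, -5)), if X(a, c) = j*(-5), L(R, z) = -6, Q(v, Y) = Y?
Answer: -225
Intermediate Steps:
j = -9 (j = -4 - 5 = -9)
X(a, c) = 45 (X(a, c) = -9*(-5) = 45)
(1 + L(6, 3))*X(21, Q(-6, -5)) = (1 - 6)*45 = -5*45 = -225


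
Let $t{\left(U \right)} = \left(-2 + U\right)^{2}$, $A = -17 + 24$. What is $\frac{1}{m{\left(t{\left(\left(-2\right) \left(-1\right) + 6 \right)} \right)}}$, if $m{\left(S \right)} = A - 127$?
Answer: $- \frac{1}{120} \approx -0.0083333$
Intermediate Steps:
$A = 7$
$m{\left(S \right)} = -120$ ($m{\left(S \right)} = 7 - 127 = -120$)
$\frac{1}{m{\left(t{\left(\left(-2\right) \left(-1\right) + 6 \right)} \right)}} = \frac{1}{-120} = - \frac{1}{120}$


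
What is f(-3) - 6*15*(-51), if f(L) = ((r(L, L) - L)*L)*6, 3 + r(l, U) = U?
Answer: 4644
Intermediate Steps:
r(l, U) = -3 + U
f(L) = -18*L (f(L) = (((-3 + L) - L)*L)*6 = -3*L*6 = -18*L)
f(-3) - 6*15*(-51) = -18*(-3) - 6*15*(-51) = 54 - 90*(-51) = 54 + 4590 = 4644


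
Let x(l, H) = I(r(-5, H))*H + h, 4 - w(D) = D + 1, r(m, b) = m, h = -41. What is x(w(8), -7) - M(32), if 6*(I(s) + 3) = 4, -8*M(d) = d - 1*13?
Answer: -535/24 ≈ -22.292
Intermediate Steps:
w(D) = 3 - D (w(D) = 4 - (D + 1) = 4 - (1 + D) = 4 + (-1 - D) = 3 - D)
M(d) = 13/8 - d/8 (M(d) = -(d - 1*13)/8 = -(d - 13)/8 = -(-13 + d)/8 = 13/8 - d/8)
I(s) = -7/3 (I(s) = -3 + (1/6)*4 = -3 + 2/3 = -7/3)
x(l, H) = -41 - 7*H/3 (x(l, H) = -7*H/3 - 41 = -41 - 7*H/3)
x(w(8), -7) - M(32) = (-41 - 7/3*(-7)) - (13/8 - 1/8*32) = (-41 + 49/3) - (13/8 - 4) = -74/3 - 1*(-19/8) = -74/3 + 19/8 = -535/24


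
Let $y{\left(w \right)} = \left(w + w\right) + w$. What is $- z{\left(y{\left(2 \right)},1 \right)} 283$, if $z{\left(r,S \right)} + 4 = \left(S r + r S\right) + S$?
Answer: $-2547$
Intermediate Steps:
$y{\left(w \right)} = 3 w$ ($y{\left(w \right)} = 2 w + w = 3 w$)
$z{\left(r,S \right)} = -4 + S + 2 S r$ ($z{\left(r,S \right)} = -4 + \left(\left(S r + r S\right) + S\right) = -4 + \left(\left(S r + S r\right) + S\right) = -4 + \left(2 S r + S\right) = -4 + \left(S + 2 S r\right) = -4 + S + 2 S r$)
$- z{\left(y{\left(2 \right)},1 \right)} 283 = - (-4 + 1 + 2 \cdot 1 \cdot 3 \cdot 2) 283 = - (-4 + 1 + 2 \cdot 1 \cdot 6) 283 = - (-4 + 1 + 12) 283 = \left(-1\right) 9 \cdot 283 = \left(-9\right) 283 = -2547$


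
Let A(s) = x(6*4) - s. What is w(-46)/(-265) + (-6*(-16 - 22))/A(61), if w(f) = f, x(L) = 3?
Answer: -28876/7685 ≈ -3.7575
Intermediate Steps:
A(s) = 3 - s
w(-46)/(-265) + (-6*(-16 - 22))/A(61) = -46/(-265) + (-6*(-16 - 22))/(3 - 1*61) = -46*(-1/265) + (-6*(-38))/(3 - 61) = 46/265 + 228/(-58) = 46/265 + 228*(-1/58) = 46/265 - 114/29 = -28876/7685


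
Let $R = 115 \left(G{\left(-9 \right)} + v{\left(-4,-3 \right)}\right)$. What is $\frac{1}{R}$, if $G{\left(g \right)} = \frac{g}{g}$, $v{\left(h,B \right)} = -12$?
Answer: $- \frac{1}{1265} \approx -0.00079051$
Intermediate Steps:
$G{\left(g \right)} = 1$
$R = -1265$ ($R = 115 \left(1 - 12\right) = 115 \left(-11\right) = -1265$)
$\frac{1}{R} = \frac{1}{-1265} = - \frac{1}{1265}$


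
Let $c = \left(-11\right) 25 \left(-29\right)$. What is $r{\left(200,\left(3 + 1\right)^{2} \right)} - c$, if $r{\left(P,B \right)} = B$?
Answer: $-7959$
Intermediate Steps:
$c = 7975$ ($c = \left(-275\right) \left(-29\right) = 7975$)
$r{\left(200,\left(3 + 1\right)^{2} \right)} - c = \left(3 + 1\right)^{2} - 7975 = 4^{2} - 7975 = 16 - 7975 = -7959$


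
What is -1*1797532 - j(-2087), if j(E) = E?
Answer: -1795445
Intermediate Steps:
-1*1797532 - j(-2087) = -1*1797532 - 1*(-2087) = -1797532 + 2087 = -1795445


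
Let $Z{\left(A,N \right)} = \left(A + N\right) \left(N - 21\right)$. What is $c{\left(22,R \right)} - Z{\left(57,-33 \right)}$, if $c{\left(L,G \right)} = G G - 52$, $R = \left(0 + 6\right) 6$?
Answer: $2540$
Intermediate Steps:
$R = 36$ ($R = 6 \cdot 6 = 36$)
$c{\left(L,G \right)} = -52 + G^{2}$ ($c{\left(L,G \right)} = G^{2} - 52 = -52 + G^{2}$)
$Z{\left(A,N \right)} = \left(-21 + N\right) \left(A + N\right)$ ($Z{\left(A,N \right)} = \left(A + N\right) \left(-21 + N\right) = \left(-21 + N\right) \left(A + N\right)$)
$c{\left(22,R \right)} - Z{\left(57,-33 \right)} = \left(-52 + 36^{2}\right) - \left(\left(-33\right)^{2} - 1197 - -693 + 57 \left(-33\right)\right) = \left(-52 + 1296\right) - \left(1089 - 1197 + 693 - 1881\right) = 1244 - -1296 = 1244 + 1296 = 2540$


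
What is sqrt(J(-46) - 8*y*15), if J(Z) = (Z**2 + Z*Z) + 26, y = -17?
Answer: sqrt(6298) ≈ 79.360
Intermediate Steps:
J(Z) = 26 + 2*Z**2 (J(Z) = (Z**2 + Z**2) + 26 = 2*Z**2 + 26 = 26 + 2*Z**2)
sqrt(J(-46) - 8*y*15) = sqrt((26 + 2*(-46)**2) - 8*(-17)*15) = sqrt((26 + 2*2116) + 136*15) = sqrt((26 + 4232) + 2040) = sqrt(4258 + 2040) = sqrt(6298)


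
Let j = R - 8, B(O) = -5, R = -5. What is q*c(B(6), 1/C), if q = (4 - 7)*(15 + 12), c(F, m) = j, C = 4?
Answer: 1053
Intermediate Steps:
j = -13 (j = -5 - 8 = -13)
c(F, m) = -13
q = -81 (q = -3*27 = -81)
q*c(B(6), 1/C) = -81*(-13) = 1053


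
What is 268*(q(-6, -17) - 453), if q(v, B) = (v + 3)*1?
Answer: -122208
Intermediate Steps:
q(v, B) = 3 + v (q(v, B) = (3 + v)*1 = 3 + v)
268*(q(-6, -17) - 453) = 268*((3 - 6) - 453) = 268*(-3 - 453) = 268*(-456) = -122208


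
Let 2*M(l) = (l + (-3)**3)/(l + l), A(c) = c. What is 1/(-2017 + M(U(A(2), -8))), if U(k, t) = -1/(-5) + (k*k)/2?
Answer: -11/22218 ≈ -0.00049509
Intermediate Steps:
U(k, t) = 1/5 + k**2/2 (U(k, t) = -1*(-1/5) + k**2*(1/2) = 1/5 + k**2/2)
M(l) = (-27 + l)/(4*l) (M(l) = ((l + (-3)**3)/(l + l))/2 = ((l - 27)/((2*l)))/2 = ((-27 + l)*(1/(2*l)))/2 = ((-27 + l)/(2*l))/2 = (-27 + l)/(4*l))
1/(-2017 + M(U(A(2), -8))) = 1/(-2017 + (-27 + (1/5 + (1/2)*2**2))/(4*(1/5 + (1/2)*2**2))) = 1/(-2017 + (-27 + (1/5 + (1/2)*4))/(4*(1/5 + (1/2)*4))) = 1/(-2017 + (-27 + (1/5 + 2))/(4*(1/5 + 2))) = 1/(-2017 + (-27 + 11/5)/(4*(11/5))) = 1/(-2017 + (1/4)*(5/11)*(-124/5)) = 1/(-2017 - 31/11) = 1/(-22218/11) = -11/22218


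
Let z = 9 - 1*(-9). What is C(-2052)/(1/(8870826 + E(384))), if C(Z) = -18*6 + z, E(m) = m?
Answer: -798408900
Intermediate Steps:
z = 18 (z = 9 + 9 = 18)
C(Z) = -90 (C(Z) = -18*6 + 18 = -108 + 18 = -90)
C(-2052)/(1/(8870826 + E(384))) = -90/(1/(8870826 + 384)) = -90/(1/8871210) = -90/1/8871210 = -90*8871210 = -798408900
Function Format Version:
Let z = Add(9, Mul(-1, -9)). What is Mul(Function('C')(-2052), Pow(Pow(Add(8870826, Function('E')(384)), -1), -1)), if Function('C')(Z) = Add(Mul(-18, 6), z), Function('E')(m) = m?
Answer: -798408900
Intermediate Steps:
z = 18 (z = Add(9, 9) = 18)
Function('C')(Z) = -90 (Function('C')(Z) = Add(Mul(-18, 6), 18) = Add(-108, 18) = -90)
Mul(Function('C')(-2052), Pow(Pow(Add(8870826, Function('E')(384)), -1), -1)) = Mul(-90, Pow(Pow(Add(8870826, 384), -1), -1)) = Mul(-90, Pow(Pow(8871210, -1), -1)) = Mul(-90, Pow(Rational(1, 8871210), -1)) = Mul(-90, 8871210) = -798408900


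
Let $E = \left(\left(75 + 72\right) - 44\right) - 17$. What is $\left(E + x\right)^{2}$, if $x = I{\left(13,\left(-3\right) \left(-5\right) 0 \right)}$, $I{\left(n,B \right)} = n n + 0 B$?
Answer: $65025$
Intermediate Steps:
$E = 86$ ($E = \left(147 - 44\right) - 17 = 103 - 17 = 86$)
$I{\left(n,B \right)} = n^{2}$ ($I{\left(n,B \right)} = n^{2} + 0 = n^{2}$)
$x = 169$ ($x = 13^{2} = 169$)
$\left(E + x\right)^{2} = \left(86 + 169\right)^{2} = 255^{2} = 65025$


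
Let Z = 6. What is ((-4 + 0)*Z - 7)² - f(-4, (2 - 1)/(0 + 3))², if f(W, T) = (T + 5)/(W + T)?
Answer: 116025/121 ≈ 958.88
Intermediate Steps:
f(W, T) = (5 + T)/(T + W)
((-4 + 0)*Z - 7)² - f(-4, (2 - 1)/(0 + 3))² = ((-4 + 0)*6 - 7)² - ((5 + (2 - 1)/(0 + 3))/((2 - 1)/(0 + 3) - 4))² = (-4*6 - 7)² - ((5 + 1/3)/(1/3 - 4))² = (-24 - 7)² - ((5 + 1*(⅓))/(1*(⅓) - 4))² = (-31)² - ((5 + ⅓)/(⅓ - 4))² = 961 - ((16/3)/(-11/3))² = 961 - (-3/11*16/3)² = 961 - (-16/11)² = 961 - 1*256/121 = 961 - 256/121 = 116025/121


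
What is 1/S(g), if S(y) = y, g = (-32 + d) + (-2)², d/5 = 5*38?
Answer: 1/922 ≈ 0.0010846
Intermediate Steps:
d = 950 (d = 5*(5*38) = 5*190 = 950)
g = 922 (g = (-32 + 950) + (-2)² = 918 + 4 = 922)
1/S(g) = 1/922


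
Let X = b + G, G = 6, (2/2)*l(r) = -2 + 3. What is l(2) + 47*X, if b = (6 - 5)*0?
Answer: 283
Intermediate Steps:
l(r) = 1 (l(r) = -2 + 3 = 1)
b = 0 (b = 1*0 = 0)
X = 6 (X = 0 + 6 = 6)
l(2) + 47*X = 1 + 47*6 = 1 + 282 = 283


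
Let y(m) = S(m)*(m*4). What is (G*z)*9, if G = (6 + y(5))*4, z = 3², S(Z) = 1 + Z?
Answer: 40824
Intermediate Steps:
z = 9
y(m) = 4*m*(1 + m) (y(m) = (1 + m)*(m*4) = (1 + m)*(4*m) = 4*m*(1 + m))
G = 504 (G = (6 + 4*5*(1 + 5))*4 = (6 + 4*5*6)*4 = (6 + 120)*4 = 126*4 = 504)
(G*z)*9 = (504*9)*9 = 4536*9 = 40824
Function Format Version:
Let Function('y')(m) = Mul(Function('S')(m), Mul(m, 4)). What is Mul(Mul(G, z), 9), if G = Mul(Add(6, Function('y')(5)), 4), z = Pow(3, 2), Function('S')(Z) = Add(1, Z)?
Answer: 40824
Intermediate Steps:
z = 9
Function('y')(m) = Mul(4, m, Add(1, m)) (Function('y')(m) = Mul(Add(1, m), Mul(m, 4)) = Mul(Add(1, m), Mul(4, m)) = Mul(4, m, Add(1, m)))
G = 504 (G = Mul(Add(6, Mul(4, 5, Add(1, 5))), 4) = Mul(Add(6, Mul(4, 5, 6)), 4) = Mul(Add(6, 120), 4) = Mul(126, 4) = 504)
Mul(Mul(G, z), 9) = Mul(Mul(504, 9), 9) = Mul(4536, 9) = 40824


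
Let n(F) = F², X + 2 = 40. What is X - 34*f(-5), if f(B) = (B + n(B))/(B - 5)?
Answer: 106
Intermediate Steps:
X = 38 (X = -2 + 40 = 38)
f(B) = (B + B²)/(-5 + B) (f(B) = (B + B²)/(B - 5) = (B + B²)/(-5 + B))
X - 34*f(-5) = 38 - (-170)*(1 - 5)/(-5 - 5) = 38 - (-170)*(-4)/(-10) = 38 - (-170)*(-1)*(-4)/10 = 38 - 34*(-2) = 38 + 68 = 106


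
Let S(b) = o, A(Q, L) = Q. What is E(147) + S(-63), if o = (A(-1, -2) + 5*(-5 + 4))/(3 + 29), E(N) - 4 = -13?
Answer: -147/16 ≈ -9.1875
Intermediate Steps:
E(N) = -9 (E(N) = 4 - 13 = -9)
o = -3/16 (o = (-1 + 5*(-5 + 4))/(3 + 29) = (-1 + 5*(-1))/32 = (-1 - 5)*(1/32) = -6*1/32 = -3/16 ≈ -0.18750)
S(b) = -3/16
E(147) + S(-63) = -9 - 3/16 = -147/16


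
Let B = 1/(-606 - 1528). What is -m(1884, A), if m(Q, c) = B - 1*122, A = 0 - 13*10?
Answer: 260349/2134 ≈ 122.00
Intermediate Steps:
B = -1/2134 (B = 1/(-2134) = -1/2134 ≈ -0.00046860)
A = -130 (A = 0 - 130 = -130)
m(Q, c) = -260349/2134 (m(Q, c) = -1/2134 - 1*122 = -1/2134 - 122 = -260349/2134)
-m(1884, A) = -1*(-260349/2134) = 260349/2134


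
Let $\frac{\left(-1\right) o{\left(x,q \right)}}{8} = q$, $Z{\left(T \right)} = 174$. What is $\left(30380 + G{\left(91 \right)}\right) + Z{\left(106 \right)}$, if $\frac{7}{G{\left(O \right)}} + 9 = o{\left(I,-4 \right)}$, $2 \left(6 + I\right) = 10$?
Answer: $\frac{702749}{23} \approx 30554.0$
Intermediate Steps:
$I = -1$ ($I = -6 + \frac{1}{2} \cdot 10 = -6 + 5 = -1$)
$o{\left(x,q \right)} = - 8 q$
$G{\left(O \right)} = \frac{7}{23}$ ($G{\left(O \right)} = \frac{7}{-9 - -32} = \frac{7}{-9 + 32} = \frac{7}{23}$)
$\left(30380 + G{\left(91 \right)}\right) + Z{\left(106 \right)} = \left(30380 + \frac{7}{23}\right) + 174 = \frac{698747}{23} + 174 = \frac{702749}{23}$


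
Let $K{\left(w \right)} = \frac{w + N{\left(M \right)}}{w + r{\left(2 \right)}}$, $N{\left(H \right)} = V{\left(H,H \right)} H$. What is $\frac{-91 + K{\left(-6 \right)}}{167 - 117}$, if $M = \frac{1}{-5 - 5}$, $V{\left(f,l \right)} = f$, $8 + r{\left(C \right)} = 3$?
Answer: $- \frac{99501}{55000} \approx -1.8091$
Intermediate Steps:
$r{\left(C \right)} = -5$ ($r{\left(C \right)} = -8 + 3 = -5$)
$M = - \frac{1}{10}$ ($M = \frac{1}{-10} = - \frac{1}{10} \approx -0.1$)
$N{\left(H \right)} = H^{2}$ ($N{\left(H \right)} = H H = H^{2}$)
$K{\left(w \right)} = \frac{\frac{1}{100} + w}{-5 + w}$ ($K{\left(w \right)} = \frac{w + \left(- \frac{1}{10}\right)^{2}}{w - 5} = \frac{w + \frac{1}{100}}{-5 + w} = \frac{\frac{1}{100} + w}{-5 + w}$)
$\frac{-91 + K{\left(-6 \right)}}{167 - 117} = \frac{-91 + \frac{\frac{1}{100} - 6}{-5 - 6}}{167 - 117} = \frac{-91 + \frac{1}{-11} \left(- \frac{599}{100}\right)}{50} = \left(-91 - - \frac{599}{1100}\right) \frac{1}{50} = \left(-91 + \frac{599}{1100}\right) \frac{1}{50} = \left(- \frac{99501}{1100}\right) \frac{1}{50} = - \frac{99501}{55000}$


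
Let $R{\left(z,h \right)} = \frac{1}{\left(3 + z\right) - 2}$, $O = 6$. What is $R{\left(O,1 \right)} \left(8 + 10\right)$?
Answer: $\frac{18}{7} \approx 2.5714$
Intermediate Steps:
$R{\left(z,h \right)} = \frac{1}{1 + z}$
$R{\left(O,1 \right)} \left(8 + 10\right) = \frac{8 + 10}{1 + 6} = \frac{1}{7} \cdot 18 = \frac{18}{7}$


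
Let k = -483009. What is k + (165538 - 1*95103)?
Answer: -412574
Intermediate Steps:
k + (165538 - 1*95103) = -483009 + (165538 - 1*95103) = -483009 + (165538 - 95103) = -483009 + 70435 = -412574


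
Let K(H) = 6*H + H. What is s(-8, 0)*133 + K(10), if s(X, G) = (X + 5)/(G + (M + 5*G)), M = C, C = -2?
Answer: 539/2 ≈ 269.50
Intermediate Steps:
M = -2
K(H) = 7*H
s(X, G) = (5 + X)/(-2 + 6*G) (s(X, G) = (X + 5)/(G + (-2 + 5*G)) = (5 + X)/(-2 + 6*G))
s(-8, 0)*133 + K(10) = ((5 - 8)/(2*(-1 + 3*0)))*133 + 7*10 = ((½)*(-3)/(-1 + 0))*133 + 70 = ((½)*(-3)/(-1))*133 + 70 = ((½)*(-1)*(-3))*133 + 70 = (3/2)*133 + 70 = 399/2 + 70 = 539/2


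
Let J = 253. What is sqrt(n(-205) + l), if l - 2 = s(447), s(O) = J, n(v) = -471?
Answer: 6*I*sqrt(6) ≈ 14.697*I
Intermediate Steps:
s(O) = 253
l = 255 (l = 2 + 253 = 255)
sqrt(n(-205) + l) = sqrt(-471 + 255) = sqrt(-216) = 6*I*sqrt(6)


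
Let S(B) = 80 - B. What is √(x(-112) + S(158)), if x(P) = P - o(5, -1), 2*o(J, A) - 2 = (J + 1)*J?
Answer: I*√206 ≈ 14.353*I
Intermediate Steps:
o(J, A) = 1 + J*(1 + J)/2 (o(J, A) = 1 + ((J + 1)*J)/2 = 1 + ((1 + J)*J)/2 = 1 + (J*(1 + J))/2 = 1 + J*(1 + J)/2)
x(P) = -16 + P (x(P) = P - (1 + (½)*5 + (½)*5²) = P - (1 + 5/2 + (½)*25) = P - (1 + 5/2 + 25/2) = P - 1*16 = P - 16 = -16 + P)
√(x(-112) + S(158)) = √((-16 - 112) + (80 - 1*158)) = √(-128 + (80 - 158)) = √(-128 - 78) = √(-206) = I*√206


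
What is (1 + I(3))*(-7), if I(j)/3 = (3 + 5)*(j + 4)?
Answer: -1183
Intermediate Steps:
I(j) = 96 + 24*j (I(j) = 3*((3 + 5)*(j + 4)) = 3*(8*(4 + j)) = 3*(32 + 8*j) = 96 + 24*j)
(1 + I(3))*(-7) = (1 + (96 + 24*3))*(-7) = (1 + (96 + 72))*(-7) = (1 + 168)*(-7) = 169*(-7) = -1183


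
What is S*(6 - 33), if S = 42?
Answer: -1134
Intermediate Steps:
S*(6 - 33) = 42*(6 - 33) = 42*(-27) = -1134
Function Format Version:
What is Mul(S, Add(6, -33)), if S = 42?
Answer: -1134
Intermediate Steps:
Mul(S, Add(6, -33)) = Mul(42, Add(6, -33)) = Mul(42, -27) = -1134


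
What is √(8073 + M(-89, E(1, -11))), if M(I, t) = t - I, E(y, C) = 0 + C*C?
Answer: √8283 ≈ 91.011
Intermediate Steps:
E(y, C) = C² (E(y, C) = 0 + C² = C²)
√(8073 + M(-89, E(1, -11))) = √(8073 + ((-11)² - 1*(-89))) = √(8073 + (121 + 89)) = √(8073 + 210) = √8283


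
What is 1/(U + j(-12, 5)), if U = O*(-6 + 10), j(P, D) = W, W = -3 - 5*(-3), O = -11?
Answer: -1/32 ≈ -0.031250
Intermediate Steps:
W = 12 (W = -3 + 15 = 12)
j(P, D) = 12
U = -44 (U = -11*(-6 + 10) = -11*4 = -44)
1/(U + j(-12, 5)) = 1/(-44 + 12) = 1/(-32) = -1/32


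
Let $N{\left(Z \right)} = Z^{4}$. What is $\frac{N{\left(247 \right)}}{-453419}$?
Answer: $- \frac{3722098081}{453419} \approx -8209.0$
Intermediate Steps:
$\frac{N{\left(247 \right)}}{-453419} = \frac{247^{4}}{-453419} = 3722098081 \left(- \frac{1}{453419}\right) = - \frac{3722098081}{453419}$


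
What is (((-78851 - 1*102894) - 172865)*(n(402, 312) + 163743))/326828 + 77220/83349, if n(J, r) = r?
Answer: -89793484105385/504459018 ≈ -1.7800e+5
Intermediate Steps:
(((-78851 - 1*102894) - 172865)*(n(402, 312) + 163743))/326828 + 77220/83349 = (((-78851 - 1*102894) - 172865)*(312 + 163743))/326828 + 77220/83349 = (((-78851 - 102894) - 172865)*164055)*(1/326828) + 77220*(1/83349) = ((-181745 - 172865)*164055)*(1/326828) + 2860/3087 = -354610*164055*(1/326828) + 2860/3087 = -58175543550*1/326828 + 2860/3087 = -29087771775/163414 + 2860/3087 = -89793484105385/504459018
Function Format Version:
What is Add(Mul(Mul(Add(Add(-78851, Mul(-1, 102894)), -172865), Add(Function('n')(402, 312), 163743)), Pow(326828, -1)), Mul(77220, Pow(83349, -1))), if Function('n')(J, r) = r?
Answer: Rational(-89793484105385, 504459018) ≈ -1.7800e+5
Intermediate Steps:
Add(Mul(Mul(Add(Add(-78851, Mul(-1, 102894)), -172865), Add(Function('n')(402, 312), 163743)), Pow(326828, -1)), Mul(77220, Pow(83349, -1))) = Add(Mul(Mul(Add(Add(-78851, Mul(-1, 102894)), -172865), Add(312, 163743)), Pow(326828, -1)), Mul(77220, Pow(83349, -1))) = Add(Mul(Mul(Add(Add(-78851, -102894), -172865), 164055), Rational(1, 326828)), Mul(77220, Rational(1, 83349))) = Add(Mul(Mul(Add(-181745, -172865), 164055), Rational(1, 326828)), Rational(2860, 3087)) = Add(Mul(Mul(-354610, 164055), Rational(1, 326828)), Rational(2860, 3087)) = Add(Mul(-58175543550, Rational(1, 326828)), Rational(2860, 3087)) = Add(Rational(-29087771775, 163414), Rational(2860, 3087)) = Rational(-89793484105385, 504459018)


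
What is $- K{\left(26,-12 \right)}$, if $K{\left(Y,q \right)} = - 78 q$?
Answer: $-936$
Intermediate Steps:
$- K{\left(26,-12 \right)} = - \left(-78\right) \left(-12\right) = \left(-1\right) 936 = -936$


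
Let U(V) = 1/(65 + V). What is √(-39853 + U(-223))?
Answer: 5*I*√39795618/158 ≈ 199.63*I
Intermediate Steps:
√(-39853 + U(-223)) = √(-39853 + 1/(65 - 223)) = √(-39853 + 1/(-158)) = √(-39853 - 1/158) = √(-6296775/158) = 5*I*√39795618/158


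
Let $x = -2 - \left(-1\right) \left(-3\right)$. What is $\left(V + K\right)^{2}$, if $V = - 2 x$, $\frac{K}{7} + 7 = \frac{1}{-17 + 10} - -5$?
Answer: $25$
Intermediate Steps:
$x = -5$ ($x = -2 - 3 = -5$)
$K = -15$ ($K = -49 + 7 \left(\frac{1}{-17 + 10} - -5\right) = -49 + 7 \left(\frac{1}{-7} + 5\right) = -49 + 7 \left(- \frac{1}{7} + 5\right) = -49 + 7 \cdot \frac{34}{7} = -49 + 34 = -15$)
$V = 10$ ($V = \left(-2\right) \left(-5\right) = 10$)
$\left(V + K\right)^{2} = \left(10 - 15\right)^{2} = \left(-5\right)^{2} = 25$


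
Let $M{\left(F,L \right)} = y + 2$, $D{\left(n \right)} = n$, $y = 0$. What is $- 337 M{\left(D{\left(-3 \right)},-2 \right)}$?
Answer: $-674$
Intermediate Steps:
$M{\left(F,L \right)} = 2$ ($M{\left(F,L \right)} = 0 + 2 = 2$)
$- 337 M{\left(D{\left(-3 \right)},-2 \right)} = \left(-337\right) 2 = -674$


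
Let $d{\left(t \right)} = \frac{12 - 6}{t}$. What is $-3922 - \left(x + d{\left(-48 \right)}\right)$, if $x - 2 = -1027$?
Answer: $- \frac{23175}{8} \approx -2896.9$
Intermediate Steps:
$x = -1025$ ($x = 2 - 1027 = -1025$)
$d{\left(t \right)} = \frac{6}{t}$ ($d{\left(t \right)} = \frac{12 - 6}{t} = \frac{6}{t}$)
$-3922 - \left(x + d{\left(-48 \right)}\right) = -3922 - \left(-1025 + \frac{6}{-48}\right) = -3922 - \left(-1025 + 6 \left(- \frac{1}{48}\right)\right) = -3922 - \left(-1025 - \frac{1}{8}\right) = -3922 - - \frac{8201}{8} = -3922 + \frac{8201}{8} = - \frac{23175}{8}$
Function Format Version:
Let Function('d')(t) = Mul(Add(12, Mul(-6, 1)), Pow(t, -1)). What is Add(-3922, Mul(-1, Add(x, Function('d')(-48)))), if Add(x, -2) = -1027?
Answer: Rational(-23175, 8) ≈ -2896.9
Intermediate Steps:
x = -1025 (x = Add(2, -1027) = -1025)
Function('d')(t) = Mul(6, Pow(t, -1)) (Function('d')(t) = Mul(Add(12, -6), Pow(t, -1)) = Mul(6, Pow(t, -1)))
Add(-3922, Mul(-1, Add(x, Function('d')(-48)))) = Add(-3922, Mul(-1, Add(-1025, Mul(6, Pow(-48, -1))))) = Add(-3922, Mul(-1, Add(-1025, Mul(6, Rational(-1, 48))))) = Add(-3922, Mul(-1, Add(-1025, Rational(-1, 8)))) = Add(-3922, Mul(-1, Rational(-8201, 8))) = Add(-3922, Rational(8201, 8)) = Rational(-23175, 8)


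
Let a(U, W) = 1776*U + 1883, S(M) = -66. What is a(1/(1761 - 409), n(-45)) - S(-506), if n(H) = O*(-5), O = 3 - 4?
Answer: 329603/169 ≈ 1950.3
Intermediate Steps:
O = -1
n(H) = 5 (n(H) = -1*(-5) = 5)
a(U, W) = 1883 + 1776*U
a(1/(1761 - 409), n(-45)) - S(-506) = (1883 + 1776/(1761 - 409)) - 1*(-66) = (1883 + 1776/1352) + 66 = (1883 + 1776*(1/1352)) + 66 = (1883 + 222/169) + 66 = 318449/169 + 66 = 329603/169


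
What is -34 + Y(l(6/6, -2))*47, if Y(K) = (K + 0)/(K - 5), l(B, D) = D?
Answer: -144/7 ≈ -20.571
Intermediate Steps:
Y(K) = K/(-5 + K)
-34 + Y(l(6/6, -2))*47 = -34 - 2/(-5 - 2)*47 = -34 - 2/(-7)*47 = -34 - 2*(-⅐)*47 = -34 + (2/7)*47 = -34 + 94/7 = -144/7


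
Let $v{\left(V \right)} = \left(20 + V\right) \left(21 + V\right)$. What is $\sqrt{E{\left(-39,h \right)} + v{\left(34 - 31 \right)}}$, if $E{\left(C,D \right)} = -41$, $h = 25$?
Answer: $\sqrt{511} \approx 22.605$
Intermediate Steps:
$\sqrt{E{\left(-39,h \right)} + v{\left(34 - 31 \right)}} = \sqrt{-41 + \left(420 + \left(34 - 31\right)^{2} + 41 \left(34 - 31\right)\right)} = \sqrt{-41 + \left(420 + 3^{2} + 41 \cdot 3\right)} = \sqrt{-41 + \left(420 + 9 + 123\right)} = \sqrt{-41 + 552} = \sqrt{511}$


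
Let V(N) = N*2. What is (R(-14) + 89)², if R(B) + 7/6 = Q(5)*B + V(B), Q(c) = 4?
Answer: 529/36 ≈ 14.694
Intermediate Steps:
V(N) = 2*N
R(B) = -7/6 + 6*B (R(B) = -7/6 + (4*B + 2*B) = -7/6 + 6*B)
(R(-14) + 89)² = ((-7/6 + 6*(-14)) + 89)² = ((-7/6 - 84) + 89)² = (-511/6 + 89)² = (23/6)² = 529/36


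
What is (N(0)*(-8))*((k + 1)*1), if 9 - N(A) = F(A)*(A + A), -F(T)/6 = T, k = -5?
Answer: 288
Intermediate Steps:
F(T) = -6*T
N(A) = 9 + 12*A² (N(A) = 9 - (-6*A)*(A + A) = 9 - (-6*A)*2*A = 9 - (-12)*A² = 9 + 12*A²)
(N(0)*(-8))*((k + 1)*1) = ((9 + 12*0²)*(-8))*((-5 + 1)*1) = ((9 + 12*0)*(-8))*(-4*1) = ((9 + 0)*(-8))*(-4) = (9*(-8))*(-4) = -72*(-4) = 288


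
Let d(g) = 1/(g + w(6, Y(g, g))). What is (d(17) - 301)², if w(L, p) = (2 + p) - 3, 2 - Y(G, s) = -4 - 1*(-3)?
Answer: 32695524/361 ≈ 90569.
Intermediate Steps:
Y(G, s) = 3 (Y(G, s) = 2 - (-4 - 1*(-3)) = 2 - (-4 + 3) = 2 - 1*(-1) = 2 + 1 = 3)
w(L, p) = -1 + p
d(g) = 1/(2 + g) (d(g) = 1/(g + (-1 + 3)) = 1/(g + 2) = 1/(2 + g))
(d(17) - 301)² = (1/(2 + 17) - 301)² = (1/19 - 301)² = (-5718/19)² = 32695524/361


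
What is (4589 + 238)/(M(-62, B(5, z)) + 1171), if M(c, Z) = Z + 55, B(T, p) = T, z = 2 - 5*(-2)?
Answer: 4827/1231 ≈ 3.9212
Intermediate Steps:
z = 12 (z = 2 + 10 = 12)
M(c, Z) = 55 + Z
(4589 + 238)/(M(-62, B(5, z)) + 1171) = (4589 + 238)/((55 + 5) + 1171) = 4827/(60 + 1171) = 4827/1231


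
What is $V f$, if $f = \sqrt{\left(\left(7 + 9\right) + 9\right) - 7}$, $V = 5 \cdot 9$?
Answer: $135 \sqrt{2} \approx 190.92$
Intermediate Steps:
$V = 45$
$f = 3 \sqrt{2}$ ($f = \sqrt{\left(16 + 9\right) - 7} = \sqrt{25 - 7} = \sqrt{18} = 3 \sqrt{2} \approx 4.2426$)
$V f = 45 \cdot 3 \sqrt{2} = 135 \sqrt{2}$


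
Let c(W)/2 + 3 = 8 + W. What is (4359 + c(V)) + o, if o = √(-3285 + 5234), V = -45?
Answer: 4279 + √1949 ≈ 4323.1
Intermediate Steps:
c(W) = 10 + 2*W (c(W) = -6 + 2*(8 + W) = -6 + (16 + 2*W) = 10 + 2*W)
o = √1949 ≈ 44.147
(4359 + c(V)) + o = (4359 + (10 + 2*(-45))) + √1949 = (4359 + (10 - 90)) + √1949 = (4359 - 80) + √1949 = 4279 + √1949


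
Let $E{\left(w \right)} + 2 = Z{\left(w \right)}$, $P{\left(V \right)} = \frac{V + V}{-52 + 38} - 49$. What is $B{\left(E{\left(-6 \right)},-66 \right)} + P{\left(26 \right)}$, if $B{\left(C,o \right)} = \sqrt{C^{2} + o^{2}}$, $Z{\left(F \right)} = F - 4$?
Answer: $- \frac{369}{7} + 30 \sqrt{5} \approx 14.368$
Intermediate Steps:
$Z{\left(F \right)} = -4 + F$ ($Z{\left(F \right)} = F - 4 = -4 + F$)
$P{\left(V \right)} = -49 - \frac{V}{7}$ ($P{\left(V \right)} = \frac{2 V}{-14} - 49 = 2 V \left(- \frac{1}{14}\right) - 49 = - \frac{V}{7} - 49 = -49 - \frac{V}{7}$)
$E{\left(w \right)} = -6 + w$ ($E{\left(w \right)} = -2 + \left(-4 + w\right) = -6 + w$)
$B{\left(E{\left(-6 \right)},-66 \right)} + P{\left(26 \right)} = \sqrt{\left(-6 - 6\right)^{2} + \left(-66\right)^{2}} - \frac{369}{7} = \sqrt{\left(-12\right)^{2} + 4356} - \frac{369}{7} = \sqrt{144 + 4356} - \frac{369}{7} = \sqrt{4500} - \frac{369}{7} = 30 \sqrt{5} - \frac{369}{7} = - \frac{369}{7} + 30 \sqrt{5}$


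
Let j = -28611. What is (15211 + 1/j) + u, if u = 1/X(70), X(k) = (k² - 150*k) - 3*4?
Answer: 2442353146429/160564932 ≈ 15211.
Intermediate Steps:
X(k) = -12 + k² - 150*k (X(k) = (k² - 150*k) - 12 = -12 + k² - 150*k)
u = -1/5612 (u = 1/(-12 + 70² - 150*70) = 1/(-12 + 4900 - 10500) = 1/(-5612) = -1/5612 ≈ -0.00017819)
(15211 + 1/j) + u = (15211 + 1/(-28611)) - 1/5612 = (15211 - 1/28611) - 1/5612 = 435201920/28611 - 1/5612 = 2442353146429/160564932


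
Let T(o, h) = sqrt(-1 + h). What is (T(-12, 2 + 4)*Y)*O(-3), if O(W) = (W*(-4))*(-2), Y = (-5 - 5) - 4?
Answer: 336*sqrt(5) ≈ 751.32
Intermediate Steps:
Y = -14 (Y = -10 - 4 = -14)
O(W) = 8*W (O(W) = -4*W*(-2) = 8*W)
(T(-12, 2 + 4)*Y)*O(-3) = (sqrt(-1 + (2 + 4))*(-14))*(8*(-3)) = (sqrt(-1 + 6)*(-14))*(-24) = (sqrt(5)*(-14))*(-24) = -14*sqrt(5)*(-24) = 336*sqrt(5)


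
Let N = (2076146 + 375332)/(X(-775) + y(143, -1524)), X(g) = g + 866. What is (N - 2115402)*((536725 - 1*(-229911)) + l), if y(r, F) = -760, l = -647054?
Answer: -169526069956112/669 ≈ -2.5340e+11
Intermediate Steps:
X(g) = 866 + g
N = -2451478/669 (N = (2076146 + 375332)/((866 - 775) - 760) = 2451478/(91 - 760) = 2451478/(-669) = 2451478*(-1/669) = -2451478/669 ≈ -3664.4)
(N - 2115402)*((536725 - 1*(-229911)) + l) = (-2451478/669 - 2115402)*((536725 - 1*(-229911)) - 647054) = -1417655416*((536725 + 229911) - 647054)/669 = -1417655416*(766636 - 647054)/669 = -1417655416/669*119582 = -169526069956112/669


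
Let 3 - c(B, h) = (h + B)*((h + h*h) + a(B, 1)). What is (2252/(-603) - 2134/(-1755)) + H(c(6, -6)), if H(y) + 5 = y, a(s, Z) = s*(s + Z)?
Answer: -531332/117585 ≈ -4.5187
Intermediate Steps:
a(s, Z) = s*(Z + s)
c(B, h) = 3 - (B + h)*(h + h² + B*(1 + B)) (c(B, h) = 3 - (h + B)*((h + h*h) + B*(1 + B)) = 3 - (B + h)*((h + h²) + B*(1 + B)) = 3 - (B + h)*(h + h² + B*(1 + B)))
H(y) = -5 + y
(2252/(-603) - 2134/(-1755)) + H(c(6, -6)) = (2252/(-603) - 2134/(-1755)) + (-5 + (3 - 1*6² - 1*6³ - 1*(-6)² - 1*(-6)³ - 1*6*(-6)² - 1*(-6)*6² - 2*6*(-6))) = (2252*(-1/603) - 2134*(-1/1755)) + (-5 + (3 - 1*36 - 1*216 - 1*36 - 1*(-216) - 1*6*36 - 1*(-6)*36 + 72)) = (-2252/603 + 2134/1755) + (-5 + (3 - 36 - 216 - 36 + 216 - 216 + 216 + 72)) = -296162/117585 + (-5 + 3) = -296162/117585 - 2 = -531332/117585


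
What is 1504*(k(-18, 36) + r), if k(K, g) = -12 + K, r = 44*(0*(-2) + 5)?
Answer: 285760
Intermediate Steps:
r = 220 (r = 44*(0 + 5) = 44*5 = 220)
1504*(k(-18, 36) + r) = 1504*((-12 - 18) + 220) = 1504*(-30 + 220) = 1504*190 = 285760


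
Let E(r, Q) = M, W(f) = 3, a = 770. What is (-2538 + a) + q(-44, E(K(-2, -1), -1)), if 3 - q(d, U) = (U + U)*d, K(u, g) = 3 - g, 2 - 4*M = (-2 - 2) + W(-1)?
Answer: -1699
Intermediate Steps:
M = ¾ (M = ½ - ((-2 - 2) + 3)/4 = ½ - (-4 + 3)/4 = ½ - ¼*(-1) = ½ + ¼ = ¾ ≈ 0.75000)
E(r, Q) = ¾
q(d, U) = 3 - 2*U*d (q(d, U) = 3 - (U + U)*d = 3 - 2*U*d)
(-2538 + a) + q(-44, E(K(-2, -1), -1)) = (-2538 + 770) + (3 - 2*¾*(-44)) = -1768 + (3 + 66) = -1768 + 69 = -1699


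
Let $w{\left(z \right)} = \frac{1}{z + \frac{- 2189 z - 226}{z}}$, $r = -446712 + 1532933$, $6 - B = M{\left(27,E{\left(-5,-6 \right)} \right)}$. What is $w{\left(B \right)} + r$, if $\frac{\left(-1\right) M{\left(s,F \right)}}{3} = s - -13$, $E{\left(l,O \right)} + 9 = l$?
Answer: $\frac{141297800059}{130082} \approx 1.0862 \cdot 10^{6}$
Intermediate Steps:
$E{\left(l,O \right)} = -9 + l$
$M{\left(s,F \right)} = -39 - 3 s$ ($M{\left(s,F \right)} = - 3 \left(s - -13\right) = - 3 \left(s + 13\right) = - 3 \left(13 + s\right) = -39 - 3 s$)
$B = 126$ ($B = 6 - \left(-39 - 81\right) = 6 - -120 = 6 + 120 = 126$)
$r = 1086221$
$w{\left(z \right)} = \frac{1}{z + \frac{-226 - 2189 z}{z}}$
$w{\left(B \right)} + r = \frac{126}{-226 + 126^{2} - 275814} + 1086221 = \frac{126}{-226 + 15876 - 275814} + 1086221 = \frac{126}{-260164} + 1086221 = 126 \left(- \frac{1}{260164}\right) + 1086221 = - \frac{63}{130082} + 1086221 = \frac{141297800059}{130082}$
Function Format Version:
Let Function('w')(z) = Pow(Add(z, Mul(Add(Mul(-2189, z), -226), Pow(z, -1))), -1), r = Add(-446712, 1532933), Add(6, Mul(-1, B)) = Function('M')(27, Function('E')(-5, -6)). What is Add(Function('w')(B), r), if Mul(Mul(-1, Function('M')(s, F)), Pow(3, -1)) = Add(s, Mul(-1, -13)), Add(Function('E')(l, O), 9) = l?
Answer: Rational(141297800059, 130082) ≈ 1.0862e+6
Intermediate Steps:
Function('E')(l, O) = Add(-9, l)
Function('M')(s, F) = Add(-39, Mul(-3, s)) (Function('M')(s, F) = Mul(-3, Add(s, Mul(-1, -13))) = Mul(-3, Add(s, 13)) = Mul(-3, Add(13, s)) = Add(-39, Mul(-3, s)))
B = 126 (B = Add(6, Mul(-1, Add(-39, Mul(-3, 27)))) = Add(6, Mul(-1, Add(-39, -81))) = Add(6, Mul(-1, -120)) = Add(6, 120) = 126)
r = 1086221
Function('w')(z) = Pow(Add(z, Mul(Pow(z, -1), Add(-226, Mul(-2189, z)))), -1) (Function('w')(z) = Pow(Add(z, Mul(Add(-226, Mul(-2189, z)), Pow(z, -1))), -1) = Pow(Add(z, Mul(Pow(z, -1), Add(-226, Mul(-2189, z)))), -1))
Add(Function('w')(B), r) = Add(Mul(126, Pow(Add(-226, Pow(126, 2), Mul(-2189, 126)), -1)), 1086221) = Add(Mul(126, Pow(Add(-226, 15876, -275814), -1)), 1086221) = Add(Mul(126, Pow(-260164, -1)), 1086221) = Add(Mul(126, Rational(-1, 260164)), 1086221) = Add(Rational(-63, 130082), 1086221) = Rational(141297800059, 130082)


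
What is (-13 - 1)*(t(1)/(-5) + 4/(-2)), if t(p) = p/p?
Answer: 154/5 ≈ 30.800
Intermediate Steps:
t(p) = 1
(-13 - 1)*(t(1)/(-5) + 4/(-2)) = (-13 - 1)*(1/(-5) + 4/(-2)) = -14*(1*(-⅕) + 4*(-½)) = -14*(-⅕ - 2) = -14*(-11/5) = 154/5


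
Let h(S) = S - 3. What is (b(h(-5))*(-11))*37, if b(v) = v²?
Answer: -26048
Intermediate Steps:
h(S) = -3 + S
(b(h(-5))*(-11))*37 = ((-3 - 5)²*(-11))*37 = ((-8)²*(-11))*37 = (64*(-11))*37 = -704*37 = -26048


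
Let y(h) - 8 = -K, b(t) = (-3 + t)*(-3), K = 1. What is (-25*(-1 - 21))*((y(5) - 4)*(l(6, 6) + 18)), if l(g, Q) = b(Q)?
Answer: 14850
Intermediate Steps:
b(t) = 9 - 3*t
y(h) = 7 (y(h) = 8 - 1*1 = 8 - 1 = 7)
l(g, Q) = 9 - 3*Q
(-25*(-1 - 21))*((y(5) - 4)*(l(6, 6) + 18)) = (-25*(-1 - 21))*((7 - 4)*((9 - 3*6) + 18)) = (-25*(-22))*(3*((9 - 18) + 18)) = 550*(3*(-9 + 18)) = 550*(3*9) = 550*27 = 14850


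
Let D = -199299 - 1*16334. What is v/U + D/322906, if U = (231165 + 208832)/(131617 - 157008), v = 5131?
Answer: -42163465821327/142077671282 ≈ -296.76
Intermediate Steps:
U = -439997/25391 (U = 439997/(-25391) = 439997*(-1/25391) = -439997/25391 ≈ -17.329)
D = -215633 (D = -199299 - 16334 = -215633)
v/U + D/322906 = 5131/(-439997/25391) - 215633/322906 = 5131*(-25391/439997) - 215633*1/322906 = -130281221/439997 - 215633/322906 = -42163465821327/142077671282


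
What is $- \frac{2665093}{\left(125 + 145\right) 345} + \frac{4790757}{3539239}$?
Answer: $- \frac{8986142069677}{329680112850} \approx -27.257$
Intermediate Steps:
$- \frac{2665093}{\left(125 + 145\right) 345} + \frac{4790757}{3539239} = - \frac{2665093}{270 \cdot 345} + 4790757 \cdot \frac{1}{3539239} = - \frac{2665093}{93150} + \frac{4790757}{3539239} = - \frac{8986142069677}{329680112850}$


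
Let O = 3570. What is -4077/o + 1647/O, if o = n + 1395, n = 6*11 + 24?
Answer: -29899/13090 ≈ -2.2841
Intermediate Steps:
n = 90 (n = 66 + 24 = 90)
o = 1485 (o = 90 + 1395 = 1485)
-4077/o + 1647/O = -4077/1485 + 1647/3570 = -4077*1/1485 + 1647*(1/3570) = -151/55 + 549/1190 = -29899/13090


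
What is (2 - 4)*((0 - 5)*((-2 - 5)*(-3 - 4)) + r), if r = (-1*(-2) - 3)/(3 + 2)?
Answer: 2452/5 ≈ 490.40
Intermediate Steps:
r = -1/5 (r = (2 - 3)/5 = -1*1/5 = -1/5 ≈ -0.20000)
(2 - 4)*((0 - 5)*((-2 - 5)*(-3 - 4)) + r) = (2 - 4)*((0 - 5)*((-2 - 5)*(-3 - 4)) - 1/5) = -2*(-(-35)*(-7) - 1/5) = -2*(-5*49 - 1/5) = -2*(-245 - 1/5) = -2*(-1226/5) = 2452/5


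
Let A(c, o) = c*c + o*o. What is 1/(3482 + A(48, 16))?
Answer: 1/6042 ≈ 0.00016551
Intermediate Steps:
A(c, o) = c² + o²
1/(3482 + A(48, 16)) = 1/(3482 + (48² + 16²)) = 1/(3482 + (2304 + 256)) = 1/(3482 + 2560) = 1/6042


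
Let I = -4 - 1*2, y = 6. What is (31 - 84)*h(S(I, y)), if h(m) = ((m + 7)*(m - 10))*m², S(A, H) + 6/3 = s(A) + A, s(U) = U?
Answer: -1745184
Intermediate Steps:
I = -6 (I = -4 - 2 = -6)
S(A, H) = -2 + 2*A (S(A, H) = -2 + (A + A) = -2 + 2*A)
h(m) = m²*(-10 + m)*(7 + m) (h(m) = ((7 + m)*(-10 + m))*m² = ((-10 + m)*(7 + m))*m² = m²*(-10 + m)*(7 + m))
(31 - 84)*h(S(I, y)) = (31 - 84)*((-2 + 2*(-6))²*(-70 + (-2 + 2*(-6))² - 3*(-2 + 2*(-6)))) = -53*(-2 - 12)²*(-70 + (-2 - 12)² - 3*(-2 - 12)) = -53*(-14)²*(-70 + (-14)² - 3*(-14)) = -10388*(-70 + 196 + 42) = -10388*168 = -53*32928 = -1745184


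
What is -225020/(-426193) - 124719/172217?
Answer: -14402095427/73397679881 ≈ -0.19622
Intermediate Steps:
-225020/(-426193) - 124719/172217 = -225020*(-1/426193) - 124719*1/172217 = 225020/426193 - 124719/172217 = -14402095427/73397679881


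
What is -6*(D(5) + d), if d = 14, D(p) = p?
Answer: -114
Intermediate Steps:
-6*(D(5) + d) = -6*(5 + 14) = -6*19 = -114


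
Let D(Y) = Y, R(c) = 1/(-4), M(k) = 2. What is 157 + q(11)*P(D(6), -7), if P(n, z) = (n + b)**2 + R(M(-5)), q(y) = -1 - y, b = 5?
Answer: -1292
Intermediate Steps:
R(c) = -1/4
P(n, z) = -1/4 + (5 + n)**2 (P(n, z) = (n + 5)**2 - 1/4 = (5 + n)**2 - 1/4 = -1/4 + (5 + n)**2)
157 + q(11)*P(D(6), -7) = 157 + (-1 - 1*11)*(-1/4 + (5 + 6)**2) = 157 + (-1 - 11)*(-1/4 + 11**2) = 157 - 12*(-1/4 + 121) = 157 - 12*483/4 = 157 - 1449 = -1292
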